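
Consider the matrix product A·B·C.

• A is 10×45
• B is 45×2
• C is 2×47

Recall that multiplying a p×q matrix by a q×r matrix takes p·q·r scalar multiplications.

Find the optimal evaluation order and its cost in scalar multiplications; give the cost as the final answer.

1840

(A·(B·C)): cost 25380.
((A·B)·C): cost 1840.
Optimal: ((A·B)·C) with cost 1840.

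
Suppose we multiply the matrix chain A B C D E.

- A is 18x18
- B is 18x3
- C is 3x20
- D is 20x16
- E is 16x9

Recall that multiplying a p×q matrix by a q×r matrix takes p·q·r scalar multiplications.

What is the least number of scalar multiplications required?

Adjacent pairs: AB = 18·18·3 = 972; BC = 18·3·20 = 1080; CD = 3·20·16 = 960; DE = 20·16·9 = 2880.
Length 3: A..C: k=1: 0+1080+18·18·20=7560; k=2: 972+0+18·3·20=2052 → min 2052 | B..D: k=2: 0+960+18·3·16=1824; k=3: 1080+0+18·20·16=6840 → min 1824 | C..E: k=3: 0+2880+3·20·9=3420; k=4: 960+0+3·16·9=1392 → min 1392.
Length 4: A..D: k=1: 0+1824+18·18·16=7008; k=2: 972+960+18·3·16=2796; k=3: 2052+0+18·20·16=7812 → min 2796 | B..E: k=2: 0+1392+18·3·9=1878; k=3: 1080+2880+18·20·9=7200; k=4: 1824+0+18·16·9=4416 → min 1878.
Length 5: A..E: k=1: 0+1878+18·18·9=4794; k=2: 972+1392+18·3·9=2850; k=3: 2052+2880+18·20·9=8172; k=4: 2796+0+18·16·9=5388 → min 2850.
Optimal order: ((A B) ((C D) E)) with cost 2850.

2850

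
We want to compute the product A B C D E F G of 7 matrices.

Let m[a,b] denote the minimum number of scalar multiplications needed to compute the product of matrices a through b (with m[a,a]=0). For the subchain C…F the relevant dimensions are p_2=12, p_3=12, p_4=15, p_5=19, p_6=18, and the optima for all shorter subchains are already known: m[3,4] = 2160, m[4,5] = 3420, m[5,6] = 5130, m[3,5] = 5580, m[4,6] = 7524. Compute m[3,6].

m[3,6] = min over k∈[3,5] of m[3,k]+m[k+1,6]+p_{2}·p_k·p_{6}.
k=3: 0 + 7524 + 12·12·18 = 10116; k=4: 2160 + 5130 + 12·15·18 = 10530; k=5: 5580 + 0 + 12·19·18 = 9684.
Minimum: 9684 at k=5.

9684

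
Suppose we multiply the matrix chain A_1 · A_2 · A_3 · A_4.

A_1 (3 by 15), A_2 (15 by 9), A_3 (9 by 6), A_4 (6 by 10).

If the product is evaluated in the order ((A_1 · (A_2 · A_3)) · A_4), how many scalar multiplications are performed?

(A_2 · A_3): 15×9 by 9×6 → 15×6, cost 15·9·6 = 810
(A_1 · (A_2 · A_3)): 3×15 by 15×6 → 3×6, cost 3·15·6 = 270; cumulative 1080
((A_1 · (A_2 · A_3)) · A_4): 3×6 by 6×10 → 3×10, cost 3·6·10 = 180; cumulative 1260
Total: 1260 scalar multiplications.

1260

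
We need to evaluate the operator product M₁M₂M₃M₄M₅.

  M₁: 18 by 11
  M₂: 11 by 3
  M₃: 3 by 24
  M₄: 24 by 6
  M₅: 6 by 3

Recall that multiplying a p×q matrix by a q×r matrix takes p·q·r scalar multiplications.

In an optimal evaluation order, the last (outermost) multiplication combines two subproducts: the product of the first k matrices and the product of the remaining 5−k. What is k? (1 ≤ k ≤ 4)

Adjacent pairs: M₁M₂ = 18·11·3 = 594; M₂M₃ = 11·3·24 = 792; M₃M₄ = 3·24·6 = 432; M₄M₅ = 24·6·3 = 432.
Length 3: M₁..M₃: k=1: 0+792+18·11·24=5544; k=2: 594+0+18·3·24=1890 → min 1890 | M₂..M₄: k=2: 0+432+11·3·6=630; k=3: 792+0+11·24·6=2376 → min 630 | M₃..M₅: k=3: 0+432+3·24·3=648; k=4: 432+0+3·6·3=486 → min 486.
Length 4: M₁..M₄: k=1: 0+630+18·11·6=1818; k=2: 594+432+18·3·6=1350; k=3: 1890+0+18·24·6=4482 → min 1350 | M₂..M₅: k=2: 0+486+11·3·3=585; k=3: 792+432+11·24·3=2016; k=4: 630+0+11·6·3=828 → min 585.
Top-level splits: k=1: (M₁..M₁)·(M₂..M₅) → 0+585+18·11·3 = 1179; k=2: (M₁..M₂)·(M₃..M₅) → 594+486+18·3·3 = 1242; k=3: (M₁..M₃)·(M₄..M₅) → 1890+432+18·24·3 = 3618; k=4: (M₁..M₄)·(M₅..M₅) → 1350+0+18·6·3 = 1674.
Best split is after M₁, i.e. k = 1.

1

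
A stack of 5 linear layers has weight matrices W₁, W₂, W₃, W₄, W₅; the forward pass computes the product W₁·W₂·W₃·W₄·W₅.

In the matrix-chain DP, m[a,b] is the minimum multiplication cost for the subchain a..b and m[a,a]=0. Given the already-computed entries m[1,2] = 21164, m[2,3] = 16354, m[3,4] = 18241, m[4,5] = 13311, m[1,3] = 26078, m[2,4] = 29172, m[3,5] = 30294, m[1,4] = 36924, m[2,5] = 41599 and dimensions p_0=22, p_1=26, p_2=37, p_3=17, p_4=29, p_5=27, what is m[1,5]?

49487

m[1,5] = min over k∈[1,4] of m[1,k]+m[k+1,5]+p_{0}·p_k·p_{5}.
k=1: 0 + 41599 + 22·26·27 = 57043; k=2: 21164 + 30294 + 22·37·27 = 73436; k=3: 26078 + 13311 + 22·17·27 = 49487; k=4: 36924 + 0 + 22·29·27 = 54150.
Minimum: 49487 at k=3.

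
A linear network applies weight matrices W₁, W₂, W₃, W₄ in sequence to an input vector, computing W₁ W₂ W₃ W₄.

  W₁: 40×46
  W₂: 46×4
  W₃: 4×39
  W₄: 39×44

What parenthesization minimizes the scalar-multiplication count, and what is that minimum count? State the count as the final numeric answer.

21264

Adjacent pairs: W₁W₂ = 40·46·4 = 7360; W₂W₃ = 46·4·39 = 7176; W₃W₄ = 4·39·44 = 6864.
Length 3: W₁..W₃: k=1: 0+7176+40·46·39=78936; k=2: 7360+0+40·4·39=13600 → min 13600 | W₂..W₄: k=2: 0+6864+46·4·44=14960; k=3: 7176+0+46·39·44=86112 → min 14960.
Length 4: W₁..W₄: k=1: 0+14960+40·46·44=95920; k=2: 7360+6864+40·4·44=21264; k=3: 13600+0+40·39·44=82240 → min 21264.
Optimal parenthesization: ((W₁ W₂) (W₃ W₄)) with cost 21264.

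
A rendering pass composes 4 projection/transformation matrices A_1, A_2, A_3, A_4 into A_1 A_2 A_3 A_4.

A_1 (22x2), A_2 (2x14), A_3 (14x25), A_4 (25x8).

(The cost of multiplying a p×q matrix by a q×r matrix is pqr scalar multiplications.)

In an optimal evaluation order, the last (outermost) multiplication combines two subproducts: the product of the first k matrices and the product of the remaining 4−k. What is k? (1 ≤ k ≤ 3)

1

Adjacent pairs: A_1A_2 = 22·2·14 = 616; A_2A_3 = 2·14·25 = 700; A_3A_4 = 14·25·8 = 2800.
Length 3: A_1..A_3: k=1: 0+700+22·2·25=1800; k=2: 616+0+22·14·25=8316 → min 1800 | A_2..A_4: k=2: 0+2800+2·14·8=3024; k=3: 700+0+2·25·8=1100 → min 1100.
Top-level splits: k=1: (A_1..A_1)·(A_2..A_4) → 0+1100+22·2·8 = 1452; k=2: (A_1..A_2)·(A_3..A_4) → 616+2800+22·14·8 = 5880; k=3: (A_1..A_3)·(A_4..A_4) → 1800+0+22·25·8 = 6200.
Best split is after A_1, i.e. k = 1.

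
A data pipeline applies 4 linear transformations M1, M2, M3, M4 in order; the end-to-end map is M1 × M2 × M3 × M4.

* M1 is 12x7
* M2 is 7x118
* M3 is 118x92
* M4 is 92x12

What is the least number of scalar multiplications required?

Adjacent pairs: M1M2 = 12·7·118 = 9912; M2M3 = 7·118·92 = 75992; M3M4 = 118·92·12 = 130272.
Length 3: M1..M3: k=1: 0+75992+12·7·92=83720; k=2: 9912+0+12·118·92=140184 → min 83720 | M2..M4: k=2: 0+130272+7·118·12=140184; k=3: 75992+0+7·92·12=83720 → min 83720.
Length 4: M1..M4: k=1: 0+83720+12·7·12=84728; k=2: 9912+130272+12·118·12=157176; k=3: 83720+0+12·92·12=96968 → min 84728.
Optimal order: (M1 × ((M2 × M3) × M4)) with cost 84728.

84728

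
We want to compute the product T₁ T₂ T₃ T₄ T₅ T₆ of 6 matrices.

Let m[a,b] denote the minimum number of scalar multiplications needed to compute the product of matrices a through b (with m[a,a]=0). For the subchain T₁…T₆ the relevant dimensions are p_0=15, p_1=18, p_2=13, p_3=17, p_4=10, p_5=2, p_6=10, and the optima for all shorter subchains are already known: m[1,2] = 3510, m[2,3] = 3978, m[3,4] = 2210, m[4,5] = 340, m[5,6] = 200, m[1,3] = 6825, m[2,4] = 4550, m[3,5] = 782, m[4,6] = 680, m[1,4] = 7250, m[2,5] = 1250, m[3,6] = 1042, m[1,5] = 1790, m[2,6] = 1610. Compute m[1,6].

m[1,6] = min over k∈[1,5] of m[1,k]+m[k+1,6]+p_{0}·p_k·p_{6}.
k=1: 0 + 1610 + 15·18·10 = 4310; k=2: 3510 + 1042 + 15·13·10 = 6502; k=3: 6825 + 680 + 15·17·10 = 10055; k=4: 7250 + 200 + 15·10·10 = 8950; k=5: 1790 + 0 + 15·2·10 = 2090.
Minimum: 2090 at k=5.

2090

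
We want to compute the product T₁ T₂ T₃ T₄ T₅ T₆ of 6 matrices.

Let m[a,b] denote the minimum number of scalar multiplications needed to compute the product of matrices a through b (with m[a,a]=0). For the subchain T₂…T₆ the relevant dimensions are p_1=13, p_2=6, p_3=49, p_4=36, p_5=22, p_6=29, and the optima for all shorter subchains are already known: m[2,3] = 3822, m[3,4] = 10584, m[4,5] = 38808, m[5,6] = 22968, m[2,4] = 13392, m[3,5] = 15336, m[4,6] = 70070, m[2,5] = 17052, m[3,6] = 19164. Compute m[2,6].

21426

m[2,6] = min over k∈[2,5] of m[2,k]+m[k+1,6]+p_{1}·p_k·p_{6}.
k=2: 0 + 19164 + 13·6·29 = 21426; k=3: 3822 + 70070 + 13·49·29 = 92365; k=4: 13392 + 22968 + 13·36·29 = 49932; k=5: 17052 + 0 + 13·22·29 = 25346.
Minimum: 21426 at k=2.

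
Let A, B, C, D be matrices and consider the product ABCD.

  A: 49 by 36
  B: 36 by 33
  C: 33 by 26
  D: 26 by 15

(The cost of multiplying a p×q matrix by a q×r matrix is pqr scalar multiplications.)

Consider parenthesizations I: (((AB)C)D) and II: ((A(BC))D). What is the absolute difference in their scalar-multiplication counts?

23502

Order I = (((AB)C)D): (AB): 49×36 by 36×33 → 49×33, cost 49·36·33 = 58212; ((AB)C): 49×33 by 33×26 → 49×26, cost 49·33·26 = 42042; cumulative 100254; (((AB)C)D): 49×26 by 26×15 → 49×15, cost 49·26·15 = 19110; cumulative 119364. Total 119364.
Order II = ((A(BC))D): (BC): 36×33 by 33×26 → 36×26, cost 36·33·26 = 30888; (A(BC)): 49×36 by 36×26 → 49×26, cost 49·36·26 = 45864; cumulative 76752; ((A(BC))D): 49×26 by 26×15 → 49×15, cost 49·26·15 = 19110; cumulative 95862. Total 95862.
Difference: |119364 − 95862| = 23502.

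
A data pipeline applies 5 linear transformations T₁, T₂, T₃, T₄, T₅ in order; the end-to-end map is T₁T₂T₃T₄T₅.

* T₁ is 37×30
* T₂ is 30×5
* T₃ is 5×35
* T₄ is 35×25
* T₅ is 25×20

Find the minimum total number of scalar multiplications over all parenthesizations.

Adjacent pairs: T₁T₂ = 37·30·5 = 5550; T₂T₃ = 30·5·35 = 5250; T₃T₄ = 5·35·25 = 4375; T₄T₅ = 35·25·20 = 17500.
Length 3: T₁..T₃: k=1: 0+5250+37·30·35=44100; k=2: 5550+0+37·5·35=12025 → min 12025 | T₂..T₄: k=2: 0+4375+30·5·25=8125; k=3: 5250+0+30·35·25=31500 → min 8125 | T₃..T₅: k=3: 0+17500+5·35·20=21000; k=4: 4375+0+5·25·20=6875 → min 6875.
Length 4: T₁..T₄: k=1: 0+8125+37·30·25=35875; k=2: 5550+4375+37·5·25=14550; k=3: 12025+0+37·35·25=44400 → min 14550 | T₂..T₅: k=2: 0+6875+30·5·20=9875; k=3: 5250+17500+30·35·20=43750; k=4: 8125+0+30·25·20=23125 → min 9875.
Length 5: T₁..T₅: k=1: 0+9875+37·30·20=32075; k=2: 5550+6875+37·5·20=16125; k=3: 12025+17500+37·35·20=55425; k=4: 14550+0+37·25·20=33050 → min 16125.
Optimal order: ((T₁T₂)((T₃T₄)T₅)) with cost 16125.

16125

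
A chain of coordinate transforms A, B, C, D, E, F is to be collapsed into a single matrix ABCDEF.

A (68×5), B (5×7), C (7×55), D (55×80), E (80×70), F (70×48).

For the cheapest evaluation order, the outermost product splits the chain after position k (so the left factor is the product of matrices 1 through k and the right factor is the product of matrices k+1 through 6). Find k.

1

Adjacent pairs: AB = 68·5·7 = 2380; BC = 5·7·55 = 1925; CD = 7·55·80 = 30800; DE = 55·80·70 = 308000; EF = 80·70·48 = 268800.
Length 3: A..C: k=1: 0+1925+68·5·55=20625; k=2: 2380+0+68·7·55=28560 → min 20625 | B..D: k=2: 0+30800+5·7·80=33600; k=3: 1925+0+5·55·80=23925 → min 23925 | C..E: k=3: 0+308000+7·55·70=334950; k=4: 30800+0+7·80·70=70000 → min 70000 | D..F: k=4: 0+268800+55·80·48=480000; k=5: 308000+0+55·70·48=492800 → min 480000.
Length 4: A..D: k=1: 0+23925+68·5·80=51125; k=2: 2380+30800+68·7·80=71260; k=3: 20625+0+68·55·80=319825 → min 51125 | B..E: k=2: 0+70000+5·7·70=72450; k=3: 1925+308000+5·55·70=329175; k=4: 23925+0+5·80·70=51925 → min 51925 | C..F: k=3: 0+480000+7·55·48=498480; k=4: 30800+268800+7·80·48=326480; k=5: 70000+0+7·70·48=93520 → min 93520.
Length 5: A..E: k=1: 0+51925+68·5·70=75725; k=2: 2380+70000+68·7·70=105700; k=3: 20625+308000+68·55·70=590425; k=4: 51125+0+68·80·70=431925 → min 75725 | B..F: k=2: 0+93520+5·7·48=95200; k=3: 1925+480000+5·55·48=495125; k=4: 23925+268800+5·80·48=311925; k=5: 51925+0+5·70·48=68725 → min 68725.
Top-level splits: k=1: (A..A)·(B..F) → 0+68725+68·5·48 = 85045; k=2: (A..B)·(C..F) → 2380+93520+68·7·48 = 118748; k=3: (A..C)·(D..F) → 20625+480000+68·55·48 = 680145; k=4: (A..D)·(E..F) → 51125+268800+68·80·48 = 581045; k=5: (A..E)·(F..F) → 75725+0+68·70·48 = 304205.
Best split is after A, i.e. k = 1.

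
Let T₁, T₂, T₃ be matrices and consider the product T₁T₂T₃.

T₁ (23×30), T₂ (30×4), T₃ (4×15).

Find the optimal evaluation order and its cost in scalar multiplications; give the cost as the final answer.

(T₁(T₂T₃)): cost 12150.
((T₁T₂)T₃): cost 4140.
Optimal: ((T₁T₂)T₃) with cost 4140.

4140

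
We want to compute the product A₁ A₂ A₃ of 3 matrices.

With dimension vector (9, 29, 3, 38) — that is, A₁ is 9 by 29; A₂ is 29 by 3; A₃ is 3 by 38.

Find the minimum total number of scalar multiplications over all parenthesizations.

Order (A₁ (A₂ A₃)): (A₂ A₃): 29×3 by 3×38 → 29×38, cost 29·3·38 = 3306; (A₁ (A₂ A₃)): 9×29 by 29×38 → 9×38, cost 9·29·38 = 9918; cumulative 13224. Total 13224.
Order ((A₁ A₂) A₃): (A₁ A₂): 9×29 by 29×3 → 9×3, cost 9·29·3 = 783; ((A₁ A₂) A₃): 9×3 by 3×38 → 9×38, cost 9·3·38 = 1026; cumulative 1809. Total 1809.
Minimum: 1809.

1809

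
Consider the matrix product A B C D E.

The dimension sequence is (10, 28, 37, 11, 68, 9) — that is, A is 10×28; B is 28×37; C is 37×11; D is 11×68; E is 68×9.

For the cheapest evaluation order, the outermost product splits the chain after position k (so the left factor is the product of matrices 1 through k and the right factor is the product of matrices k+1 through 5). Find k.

3

Adjacent pairs: AB = 10·28·37 = 10360; BC = 28·37·11 = 11396; CD = 37·11·68 = 27676; DE = 11·68·9 = 6732.
Length 3: A..C: k=1: 0+11396+10·28·11=14476; k=2: 10360+0+10·37·11=14430 → min 14430 | B..D: k=2: 0+27676+28·37·68=98124; k=3: 11396+0+28·11·68=32340 → min 32340 | C..E: k=3: 0+6732+37·11·9=10395; k=4: 27676+0+37·68·9=50320 → min 10395.
Length 4: A..D: k=1: 0+32340+10·28·68=51380; k=2: 10360+27676+10·37·68=63196; k=3: 14430+0+10·11·68=21910 → min 21910 | B..E: k=2: 0+10395+28·37·9=19719; k=3: 11396+6732+28·11·9=20900; k=4: 32340+0+28·68·9=49476 → min 19719.
Top-level splits: k=1: (A..A)·(B..E) → 0+19719+10·28·9 = 22239; k=2: (A..B)·(C..E) → 10360+10395+10·37·9 = 24085; k=3: (A..C)·(D..E) → 14430+6732+10·11·9 = 22152; k=4: (A..D)·(E..E) → 21910+0+10·68·9 = 28030.
Best split is after C, i.e. k = 3.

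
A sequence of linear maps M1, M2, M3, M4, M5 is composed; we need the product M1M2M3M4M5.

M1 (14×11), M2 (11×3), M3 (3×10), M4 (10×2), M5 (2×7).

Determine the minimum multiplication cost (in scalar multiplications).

630

Adjacent pairs: M1M2 = 14·11·3 = 462; M2M3 = 11·3·10 = 330; M3M4 = 3·10·2 = 60; M4M5 = 10·2·7 = 140.
Length 3: M1..M3: k=1: 0+330+14·11·10=1870; k=2: 462+0+14·3·10=882 → min 882 | M2..M4: k=2: 0+60+11·3·2=126; k=3: 330+0+11·10·2=550 → min 126 | M3..M5: k=3: 0+140+3·10·7=350; k=4: 60+0+3·2·7=102 → min 102.
Length 4: M1..M4: k=1: 0+126+14·11·2=434; k=2: 462+60+14·3·2=606; k=3: 882+0+14·10·2=1162 → min 434 | M2..M5: k=2: 0+102+11·3·7=333; k=3: 330+140+11·10·7=1240; k=4: 126+0+11·2·7=280 → min 280.
Length 5: M1..M5: k=1: 0+280+14·11·7=1358; k=2: 462+102+14·3·7=858; k=3: 882+140+14·10·7=2002; k=4: 434+0+14·2·7=630 → min 630.
Optimal order: ((M1(M2(M3M4)))M5) with cost 630.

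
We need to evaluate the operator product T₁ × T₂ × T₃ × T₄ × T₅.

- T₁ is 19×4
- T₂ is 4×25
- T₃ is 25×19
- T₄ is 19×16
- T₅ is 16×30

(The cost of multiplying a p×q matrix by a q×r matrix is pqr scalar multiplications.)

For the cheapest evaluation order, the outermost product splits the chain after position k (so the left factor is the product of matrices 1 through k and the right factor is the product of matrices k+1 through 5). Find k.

1

Adjacent pairs: T₁T₂ = 19·4·25 = 1900; T₂T₃ = 4·25·19 = 1900; T₃T₄ = 25·19·16 = 7600; T₄T₅ = 19·16·30 = 9120.
Length 3: T₁..T₃: k=1: 0+1900+19·4·19=3344; k=2: 1900+0+19·25·19=10925 → min 3344 | T₂..T₄: k=2: 0+7600+4·25·16=9200; k=3: 1900+0+4·19·16=3116 → min 3116 | T₃..T₅: k=3: 0+9120+25·19·30=23370; k=4: 7600+0+25·16·30=19600 → min 19600.
Length 4: T₁..T₄: k=1: 0+3116+19·4·16=4332; k=2: 1900+7600+19·25·16=17100; k=3: 3344+0+19·19·16=9120 → min 4332 | T₂..T₅: k=2: 0+19600+4·25·30=22600; k=3: 1900+9120+4·19·30=13300; k=4: 3116+0+4·16·30=5036 → min 5036.
Top-level splits: k=1: (T₁..T₁)·(T₂..T₅) → 0+5036+19·4·30 = 7316; k=2: (T₁..T₂)·(T₃..T₅) → 1900+19600+19·25·30 = 35750; k=3: (T₁..T₃)·(T₄..T₅) → 3344+9120+19·19·30 = 23294; k=4: (T₁..T₄)·(T₅..T₅) → 4332+0+19·16·30 = 13452.
Best split is after T₁, i.e. k = 1.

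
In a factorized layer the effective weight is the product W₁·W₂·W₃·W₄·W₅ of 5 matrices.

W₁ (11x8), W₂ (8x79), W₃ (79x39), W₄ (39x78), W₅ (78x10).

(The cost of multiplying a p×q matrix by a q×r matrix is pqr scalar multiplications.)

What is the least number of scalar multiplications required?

56104

Adjacent pairs: W₁W₂ = 11·8·79 = 6952; W₂W₃ = 8·79·39 = 24648; W₃W₄ = 79·39·78 = 240318; W₄W₅ = 39·78·10 = 30420.
Length 3: W₁..W₃: k=1: 0+24648+11·8·39=28080; k=2: 6952+0+11·79·39=40843 → min 28080 | W₂..W₄: k=2: 0+240318+8·79·78=289614; k=3: 24648+0+8·39·78=48984 → min 48984 | W₃..W₅: k=3: 0+30420+79·39·10=61230; k=4: 240318+0+79·78·10=301938 → min 61230.
Length 4: W₁..W₄: k=1: 0+48984+11·8·78=55848; k=2: 6952+240318+11·79·78=315052; k=3: 28080+0+11·39·78=61542 → min 55848 | W₂..W₅: k=2: 0+61230+8·79·10=67550; k=3: 24648+30420+8·39·10=58188; k=4: 48984+0+8·78·10=55224 → min 55224.
Length 5: W₁..W₅: k=1: 0+55224+11·8·10=56104; k=2: 6952+61230+11·79·10=76872; k=3: 28080+30420+11·39·10=62790; k=4: 55848+0+11·78·10=64428 → min 56104.
Optimal order: (W₁·(((W₂·W₃)·W₄)·W₅)) with cost 56104.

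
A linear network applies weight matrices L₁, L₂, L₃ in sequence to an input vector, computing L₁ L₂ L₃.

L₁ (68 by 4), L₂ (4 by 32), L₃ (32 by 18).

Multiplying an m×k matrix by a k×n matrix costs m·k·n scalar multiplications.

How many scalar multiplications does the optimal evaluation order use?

Order (L₁ (L₂ L₃)): (L₂ L₃): 4×32 by 32×18 → 4×18, cost 4·32·18 = 2304; (L₁ (L₂ L₃)): 68×4 by 4×18 → 68×18, cost 68·4·18 = 4896; cumulative 7200. Total 7200.
Order ((L₁ L₂) L₃): (L₁ L₂): 68×4 by 4×32 → 68×32, cost 68·4·32 = 8704; ((L₁ L₂) L₃): 68×32 by 32×18 → 68×18, cost 68·32·18 = 39168; cumulative 47872. Total 47872.
Minimum: 7200.

7200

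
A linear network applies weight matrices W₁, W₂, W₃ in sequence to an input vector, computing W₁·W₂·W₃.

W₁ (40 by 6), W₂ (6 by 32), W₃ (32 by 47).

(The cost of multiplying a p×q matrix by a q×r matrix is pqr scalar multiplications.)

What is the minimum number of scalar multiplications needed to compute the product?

20304

Order (W₁·(W₂·W₃)): (W₂·W₃): 6×32 by 32×47 → 6×47, cost 6·32·47 = 9024; (W₁·(W₂·W₃)): 40×6 by 6×47 → 40×47, cost 40·6·47 = 11280; cumulative 20304. Total 20304.
Order ((W₁·W₂)·W₃): (W₁·W₂): 40×6 by 6×32 → 40×32, cost 40·6·32 = 7680; ((W₁·W₂)·W₃): 40×32 by 32×47 → 40×47, cost 40·32·47 = 60160; cumulative 67840. Total 67840.
Minimum: 20304.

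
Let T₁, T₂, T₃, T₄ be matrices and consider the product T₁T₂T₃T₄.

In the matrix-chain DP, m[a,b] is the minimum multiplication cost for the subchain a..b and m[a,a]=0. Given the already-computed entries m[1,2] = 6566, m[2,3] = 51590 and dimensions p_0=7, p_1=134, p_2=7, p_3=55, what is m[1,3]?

m[1,3] = min over k∈[1,2] of m[1,k]+m[k+1,3]+p_{0}·p_k·p_{3}.
k=1: 0 + 51590 + 7·134·55 = 103180; k=2: 6566 + 0 + 7·7·55 = 9261.
Minimum: 9261 at k=2.

9261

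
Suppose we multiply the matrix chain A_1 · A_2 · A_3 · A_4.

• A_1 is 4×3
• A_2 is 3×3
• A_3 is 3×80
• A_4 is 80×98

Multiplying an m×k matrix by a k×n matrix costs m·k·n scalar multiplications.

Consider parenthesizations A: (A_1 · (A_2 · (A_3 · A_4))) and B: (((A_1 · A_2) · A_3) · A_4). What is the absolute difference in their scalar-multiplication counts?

Order A = (A_1 · (A_2 · (A_3 · A_4))): (A_3 · A_4): 3×80 by 80×98 → 3×98, cost 3·80·98 = 23520; (A_2 · (A_3 · A_4)): 3×3 by 3×98 → 3×98, cost 3·3·98 = 882; cumulative 24402; (A_1 · (A_2 · (A_3 · A_4))): 4×3 by 3×98 → 4×98, cost 4·3·98 = 1176; cumulative 25578. Total 25578.
Order B = (((A_1 · A_2) · A_3) · A_4): (A_1 · A_2): 4×3 by 3×3 → 4×3, cost 4·3·3 = 36; ((A_1 · A_2) · A_3): 4×3 by 3×80 → 4×80, cost 4·3·80 = 960; cumulative 996; (((A_1 · A_2) · A_3) · A_4): 4×80 by 80×98 → 4×98, cost 4·80·98 = 31360; cumulative 32356. Total 32356.
Difference: |25578 − 32356| = 6778.

6778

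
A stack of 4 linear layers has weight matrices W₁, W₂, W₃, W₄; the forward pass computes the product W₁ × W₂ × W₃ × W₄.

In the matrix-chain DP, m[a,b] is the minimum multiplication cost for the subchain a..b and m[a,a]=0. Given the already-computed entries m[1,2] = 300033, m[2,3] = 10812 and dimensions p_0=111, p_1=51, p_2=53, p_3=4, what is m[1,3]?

33456

m[1,3] = min over k∈[1,2] of m[1,k]+m[k+1,3]+p_{0}·p_k·p_{3}.
k=1: 0 + 10812 + 111·51·4 = 33456; k=2: 300033 + 0 + 111·53·4 = 323565.
Minimum: 33456 at k=1.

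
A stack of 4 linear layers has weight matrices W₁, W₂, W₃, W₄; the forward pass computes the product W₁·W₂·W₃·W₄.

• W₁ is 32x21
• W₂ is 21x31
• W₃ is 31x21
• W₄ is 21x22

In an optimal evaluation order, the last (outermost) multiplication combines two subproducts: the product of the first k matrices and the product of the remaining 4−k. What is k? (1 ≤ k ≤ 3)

1

Adjacent pairs: W₁W₂ = 32·21·31 = 20832; W₂W₃ = 21·31·21 = 13671; W₃W₄ = 31·21·22 = 14322.
Length 3: W₁..W₃: k=1: 0+13671+32·21·21=27783; k=2: 20832+0+32·31·21=41664 → min 27783 | W₂..W₄: k=2: 0+14322+21·31·22=28644; k=3: 13671+0+21·21·22=23373 → min 23373.
Top-level splits: k=1: (W₁..W₁)·(W₂..W₄) → 0+23373+32·21·22 = 38157; k=2: (W₁..W₂)·(W₃..W₄) → 20832+14322+32·31·22 = 56978; k=3: (W₁..W₃)·(W₄..W₄) → 27783+0+32·21·22 = 42567.
Best split is after W₁, i.e. k = 1.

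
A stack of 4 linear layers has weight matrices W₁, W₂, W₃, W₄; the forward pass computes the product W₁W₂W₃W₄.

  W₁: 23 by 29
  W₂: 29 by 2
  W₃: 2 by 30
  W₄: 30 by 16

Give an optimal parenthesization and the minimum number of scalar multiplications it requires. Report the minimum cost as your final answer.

3030

Adjacent pairs: W₁W₂ = 23·29·2 = 1334; W₂W₃ = 29·2·30 = 1740; W₃W₄ = 2·30·16 = 960.
Length 3: W₁..W₃: k=1: 0+1740+23·29·30=21750; k=2: 1334+0+23·2·30=2714 → min 2714 | W₂..W₄: k=2: 0+960+29·2·16=1888; k=3: 1740+0+29·30·16=15660 → min 1888.
Length 4: W₁..W₄: k=1: 0+1888+23·29·16=12560; k=2: 1334+960+23·2·16=3030; k=3: 2714+0+23·30·16=13754 → min 3030.
Optimal parenthesization: ((W₁W₂)(W₃W₄)) with cost 3030.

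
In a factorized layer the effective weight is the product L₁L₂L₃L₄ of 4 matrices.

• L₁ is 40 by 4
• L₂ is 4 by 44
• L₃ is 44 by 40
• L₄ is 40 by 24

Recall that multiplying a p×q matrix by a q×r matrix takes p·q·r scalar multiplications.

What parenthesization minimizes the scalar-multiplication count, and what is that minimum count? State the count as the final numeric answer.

Adjacent pairs: L₁L₂ = 40·4·44 = 7040; L₂L₃ = 4·44·40 = 7040; L₃L₄ = 44·40·24 = 42240.
Length 3: L₁..L₃: k=1: 0+7040+40·4·40=13440; k=2: 7040+0+40·44·40=77440 → min 13440 | L₂..L₄: k=2: 0+42240+4·44·24=46464; k=3: 7040+0+4·40·24=10880 → min 10880.
Length 4: L₁..L₄: k=1: 0+10880+40·4·24=14720; k=2: 7040+42240+40·44·24=91520; k=3: 13440+0+40·40·24=51840 → min 14720.
Optimal parenthesization: (L₁((L₂L₃)L₄)) with cost 14720.

14720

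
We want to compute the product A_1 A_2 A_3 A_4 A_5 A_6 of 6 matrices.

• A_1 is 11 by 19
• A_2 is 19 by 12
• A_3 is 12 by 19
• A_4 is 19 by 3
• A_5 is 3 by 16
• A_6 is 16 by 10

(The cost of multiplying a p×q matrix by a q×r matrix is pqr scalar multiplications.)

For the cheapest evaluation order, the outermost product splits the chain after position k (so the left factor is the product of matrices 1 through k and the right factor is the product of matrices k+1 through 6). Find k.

Adjacent pairs: A_1A_2 = 11·19·12 = 2508; A_2A_3 = 19·12·19 = 4332; A_3A_4 = 12·19·3 = 684; A_4A_5 = 19·3·16 = 912; A_5A_6 = 3·16·10 = 480.
Length 3: A_1..A_3: k=1: 0+4332+11·19·19=8303; k=2: 2508+0+11·12·19=5016 → min 5016 | A_2..A_4: k=2: 0+684+19·12·3=1368; k=3: 4332+0+19·19·3=5415 → min 1368 | A_3..A_5: k=3: 0+912+12·19·16=4560; k=4: 684+0+12·3·16=1260 → min 1260 | A_4..A_6: k=4: 0+480+19·3·10=1050; k=5: 912+0+19·16·10=3952 → min 1050.
Length 4: A_1..A_4: k=1: 0+1368+11·19·3=1995; k=2: 2508+684+11·12·3=3588; k=3: 5016+0+11·19·3=5643 → min 1995 | A_2..A_5: k=2: 0+1260+19·12·16=4908; k=3: 4332+912+19·19·16=11020; k=4: 1368+0+19·3·16=2280 → min 2280 | A_3..A_6: k=3: 0+1050+12·19·10=3330; k=4: 684+480+12·3·10=1524; k=5: 1260+0+12·16·10=3180 → min 1524.
Length 5: A_1..A_5: k=1: 0+2280+11·19·16=5624; k=2: 2508+1260+11·12·16=5880; k=3: 5016+912+11·19·16=9272; k=4: 1995+0+11·3·16=2523 → min 2523 | A_2..A_6: k=2: 0+1524+19·12·10=3804; k=3: 4332+1050+19·19·10=8992; k=4: 1368+480+19·3·10=2418; k=5: 2280+0+19·16·10=5320 → min 2418.
Top-level splits: k=1: (A_1..A_1)·(A_2..A_6) → 0+2418+11·19·10 = 4508; k=2: (A_1..A_2)·(A_3..A_6) → 2508+1524+11·12·10 = 5352; k=3: (A_1..A_3)·(A_4..A_6) → 5016+1050+11·19·10 = 8156; k=4: (A_1..A_4)·(A_5..A_6) → 1995+480+11·3·10 = 2805; k=5: (A_1..A_5)·(A_6..A_6) → 2523+0+11·16·10 = 4283.
Best split is after A_4, i.e. k = 4.

4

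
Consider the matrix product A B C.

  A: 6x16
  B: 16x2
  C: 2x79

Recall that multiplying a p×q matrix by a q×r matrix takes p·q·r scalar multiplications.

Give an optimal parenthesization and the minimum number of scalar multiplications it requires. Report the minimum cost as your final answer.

(A (B C)): cost 10112.
((A B) C): cost 1140.
Optimal: ((A B) C) with cost 1140.

1140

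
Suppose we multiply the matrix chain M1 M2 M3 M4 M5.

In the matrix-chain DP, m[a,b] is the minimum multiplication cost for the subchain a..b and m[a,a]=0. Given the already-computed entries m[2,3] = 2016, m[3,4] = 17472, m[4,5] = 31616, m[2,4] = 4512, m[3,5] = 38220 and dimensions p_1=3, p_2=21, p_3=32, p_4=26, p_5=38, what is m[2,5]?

7476

m[2,5] = min over k∈[2,4] of m[2,k]+m[k+1,5]+p_{1}·p_k·p_{5}.
k=2: 0 + 38220 + 3·21·38 = 40614; k=3: 2016 + 31616 + 3·32·38 = 37280; k=4: 4512 + 0 + 3·26·38 = 7476.
Minimum: 7476 at k=4.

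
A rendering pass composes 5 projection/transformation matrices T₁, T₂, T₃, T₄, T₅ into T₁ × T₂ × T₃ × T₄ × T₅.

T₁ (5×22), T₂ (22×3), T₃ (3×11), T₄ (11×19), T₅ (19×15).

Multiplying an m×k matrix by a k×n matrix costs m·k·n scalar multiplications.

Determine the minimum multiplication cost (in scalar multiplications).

Adjacent pairs: T₁T₂ = 5·22·3 = 330; T₂T₃ = 22·3·11 = 726; T₃T₄ = 3·11·19 = 627; T₄T₅ = 11·19·15 = 3135.
Length 3: T₁..T₃: k=1: 0+726+5·22·11=1936; k=2: 330+0+5·3·11=495 → min 495 | T₂..T₄: k=2: 0+627+22·3·19=1881; k=3: 726+0+22·11·19=5324 → min 1881 | T₃..T₅: k=3: 0+3135+3·11·15=3630; k=4: 627+0+3·19·15=1482 → min 1482.
Length 4: T₁..T₄: k=1: 0+1881+5·22·19=3971; k=2: 330+627+5·3·19=1242; k=3: 495+0+5·11·19=1540 → min 1242 | T₂..T₅: k=2: 0+1482+22·3·15=2472; k=3: 726+3135+22·11·15=7491; k=4: 1881+0+22·19·15=8151 → min 2472.
Length 5: T₁..T₅: k=1: 0+2472+5·22·15=4122; k=2: 330+1482+5·3·15=2037; k=3: 495+3135+5·11·15=4455; k=4: 1242+0+5·19·15=2667 → min 2037.
Optimal order: ((T₁ × T₂) × ((T₃ × T₄) × T₅)) with cost 2037.

2037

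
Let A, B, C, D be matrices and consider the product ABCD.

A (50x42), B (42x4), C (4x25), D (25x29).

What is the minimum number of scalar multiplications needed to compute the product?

Adjacent pairs: AB = 50·42·4 = 8400; BC = 42·4·25 = 4200; CD = 4·25·29 = 2900.
Length 3: A..C: k=1: 0+4200+50·42·25=56700; k=2: 8400+0+50·4·25=13400 → min 13400 | B..D: k=2: 0+2900+42·4·29=7772; k=3: 4200+0+42·25·29=34650 → min 7772.
Length 4: A..D: k=1: 0+7772+50·42·29=68672; k=2: 8400+2900+50·4·29=17100; k=3: 13400+0+50·25·29=49650 → min 17100.
Optimal order: ((AB)(CD)) with cost 17100.

17100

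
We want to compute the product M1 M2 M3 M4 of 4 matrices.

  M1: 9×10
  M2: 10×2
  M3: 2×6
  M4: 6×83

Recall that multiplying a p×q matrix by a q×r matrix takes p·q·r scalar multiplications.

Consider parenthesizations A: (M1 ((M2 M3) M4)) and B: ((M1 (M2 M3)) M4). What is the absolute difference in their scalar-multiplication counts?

Order A = (M1 ((M2 M3) M4)): (M2 M3): 10×2 by 2×6 → 10×6, cost 10·2·6 = 120; ((M2 M3) M4): 10×6 by 6×83 → 10×83, cost 10·6·83 = 4980; cumulative 5100; (M1 ((M2 M3) M4)): 9×10 by 10×83 → 9×83, cost 9·10·83 = 7470; cumulative 12570. Total 12570.
Order B = ((M1 (M2 M3)) M4): (M2 M3): 10×2 by 2×6 → 10×6, cost 10·2·6 = 120; (M1 (M2 M3)): 9×10 by 10×6 → 9×6, cost 9·10·6 = 540; cumulative 660; ((M1 (M2 M3)) M4): 9×6 by 6×83 → 9×83, cost 9·6·83 = 4482; cumulative 5142. Total 5142.
Difference: |12570 − 5142| = 7428.

7428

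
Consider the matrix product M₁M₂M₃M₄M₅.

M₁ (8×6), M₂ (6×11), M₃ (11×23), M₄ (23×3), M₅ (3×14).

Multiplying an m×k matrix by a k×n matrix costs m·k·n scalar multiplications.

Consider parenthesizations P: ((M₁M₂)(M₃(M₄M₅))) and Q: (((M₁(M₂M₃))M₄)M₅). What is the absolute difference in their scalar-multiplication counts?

2758

Order P = ((M₁M₂)(M₃(M₄M₅))): (M₁M₂): 8×6 by 6×11 → 8×11, cost 8·6·11 = 528; (M₄M₅): 23×3 by 3×14 → 23×14, cost 23·3·14 = 966; (M₃(M₄M₅)): 11×23 by 23×14 → 11×14, cost 11·23·14 = 3542; cumulative 4508; ((M₁M₂)(M₃(M₄M₅))): 8×11 by 11×14 → 8×14, cost 8·11·14 = 1232; cumulative 6268. Total 6268.
Order Q = (((M₁(M₂M₃))M₄)M₅): (M₂M₃): 6×11 by 11×23 → 6×23, cost 6·11·23 = 1518; (M₁(M₂M₃)): 8×6 by 6×23 → 8×23, cost 8·6·23 = 1104; cumulative 2622; ((M₁(M₂M₃))M₄): 8×23 by 23×3 → 8×3, cost 8·23·3 = 552; cumulative 3174; (((M₁(M₂M₃))M₄)M₅): 8×3 by 3×14 → 8×14, cost 8·3·14 = 336; cumulative 3510. Total 3510.
Difference: |6268 − 3510| = 2758.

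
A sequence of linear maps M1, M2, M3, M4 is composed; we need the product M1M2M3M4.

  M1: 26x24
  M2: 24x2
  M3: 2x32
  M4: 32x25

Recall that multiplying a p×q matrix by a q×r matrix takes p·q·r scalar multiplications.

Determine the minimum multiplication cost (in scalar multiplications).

Adjacent pairs: M1M2 = 26·24·2 = 1248; M2M3 = 24·2·32 = 1536; M3M4 = 2·32·25 = 1600.
Length 3: M1..M3: k=1: 0+1536+26·24·32=21504; k=2: 1248+0+26·2·32=2912 → min 2912 | M2..M4: k=2: 0+1600+24·2·25=2800; k=3: 1536+0+24·32·25=20736 → min 2800.
Length 4: M1..M4: k=1: 0+2800+26·24·25=18400; k=2: 1248+1600+26·2·25=4148; k=3: 2912+0+26·32·25=23712 → min 4148.
Optimal order: ((M1M2)(M3M4)) with cost 4148.

4148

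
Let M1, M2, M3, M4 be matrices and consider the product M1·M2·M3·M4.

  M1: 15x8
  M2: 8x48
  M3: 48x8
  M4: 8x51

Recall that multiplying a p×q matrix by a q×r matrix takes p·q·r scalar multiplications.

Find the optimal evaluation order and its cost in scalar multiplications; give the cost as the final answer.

Adjacent pairs: M1M2 = 15·8·48 = 5760; M2M3 = 8·48·8 = 3072; M3M4 = 48·8·51 = 19584.
Length 3: M1..M3: k=1: 0+3072+15·8·8=4032; k=2: 5760+0+15·48·8=11520 → min 4032 | M2..M4: k=2: 0+19584+8·48·51=39168; k=3: 3072+0+8·8·51=6336 → min 6336.
Length 4: M1..M4: k=1: 0+6336+15·8·51=12456; k=2: 5760+19584+15·48·51=62064; k=3: 4032+0+15·8·51=10152 → min 10152.
Optimal parenthesization: ((M1·(M2·M3))·M4) with cost 10152.

10152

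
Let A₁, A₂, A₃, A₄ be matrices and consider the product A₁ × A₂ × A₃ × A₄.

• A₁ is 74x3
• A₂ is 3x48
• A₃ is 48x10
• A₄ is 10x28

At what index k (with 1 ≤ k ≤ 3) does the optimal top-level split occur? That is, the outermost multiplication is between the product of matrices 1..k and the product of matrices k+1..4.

1

Adjacent pairs: A₁A₂ = 74·3·48 = 10656; A₂A₃ = 3·48·10 = 1440; A₃A₄ = 48·10·28 = 13440.
Length 3: A₁..A₃: k=1: 0+1440+74·3·10=3660; k=2: 10656+0+74·48·10=46176 → min 3660 | A₂..A₄: k=2: 0+13440+3·48·28=17472; k=3: 1440+0+3·10·28=2280 → min 2280.
Top-level splits: k=1: (A₁..A₁)·(A₂..A₄) → 0+2280+74·3·28 = 8496; k=2: (A₁..A₂)·(A₃..A₄) → 10656+13440+74·48·28 = 123552; k=3: (A₁..A₃)·(A₄..A₄) → 3660+0+74·10·28 = 24380.
Best split is after A₁, i.e. k = 1.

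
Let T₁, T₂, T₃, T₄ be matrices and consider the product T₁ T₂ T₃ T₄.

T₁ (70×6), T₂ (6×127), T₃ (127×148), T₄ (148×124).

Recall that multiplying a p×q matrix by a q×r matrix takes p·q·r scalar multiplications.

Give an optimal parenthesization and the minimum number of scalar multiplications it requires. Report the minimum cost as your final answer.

Adjacent pairs: T₁T₂ = 70·6·127 = 53340; T₂T₃ = 6·127·148 = 112776; T₃T₄ = 127·148·124 = 2330704.
Length 3: T₁..T₃: k=1: 0+112776+70·6·148=174936; k=2: 53340+0+70·127·148=1369060 → min 174936 | T₂..T₄: k=2: 0+2330704+6·127·124=2425192; k=3: 112776+0+6·148·124=222888 → min 222888.
Length 4: T₁..T₄: k=1: 0+222888+70·6·124=274968; k=2: 53340+2330704+70·127·124=3486404; k=3: 174936+0+70·148·124=1459576 → min 274968.
Optimal parenthesization: (T₁ ((T₂ T₃) T₄)) with cost 274968.

274968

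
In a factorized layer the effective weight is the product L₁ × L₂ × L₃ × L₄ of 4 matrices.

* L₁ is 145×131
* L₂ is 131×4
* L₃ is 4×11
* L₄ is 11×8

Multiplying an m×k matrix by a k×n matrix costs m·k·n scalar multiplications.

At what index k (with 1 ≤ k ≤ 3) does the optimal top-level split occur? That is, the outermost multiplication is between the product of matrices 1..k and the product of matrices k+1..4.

2

Adjacent pairs: L₁L₂ = 145·131·4 = 75980; L₂L₃ = 131·4·11 = 5764; L₃L₄ = 4·11·8 = 352.
Length 3: L₁..L₃: k=1: 0+5764+145·131·11=214709; k=2: 75980+0+145·4·11=82360 → min 82360 | L₂..L₄: k=2: 0+352+131·4·8=4544; k=3: 5764+0+131·11·8=17292 → min 4544.
Top-level splits: k=1: (L₁..L₁)·(L₂..L₄) → 0+4544+145·131·8 = 156504; k=2: (L₁..L₂)·(L₃..L₄) → 75980+352+145·4·8 = 80972; k=3: (L₁..L₃)·(L₄..L₄) → 82360+0+145·11·8 = 95120.
Best split is after L₂, i.e. k = 2.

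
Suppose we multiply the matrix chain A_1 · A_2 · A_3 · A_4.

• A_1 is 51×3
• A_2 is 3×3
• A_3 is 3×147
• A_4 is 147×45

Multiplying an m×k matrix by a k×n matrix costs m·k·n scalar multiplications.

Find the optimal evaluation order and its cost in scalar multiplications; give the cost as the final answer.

Adjacent pairs: A_1A_2 = 51·3·3 = 459; A_2A_3 = 3·3·147 = 1323; A_3A_4 = 3·147·45 = 19845.
Length 3: A_1..A_3: k=1: 0+1323+51·3·147=23814; k=2: 459+0+51·3·147=22950 → min 22950 | A_2..A_4: k=2: 0+19845+3·3·45=20250; k=3: 1323+0+3·147·45=21168 → min 20250.
Length 4: A_1..A_4: k=1: 0+20250+51·3·45=27135; k=2: 459+19845+51·3·45=27189; k=3: 22950+0+51·147·45=360315 → min 27135.
Optimal parenthesization: (A_1 · (A_2 · (A_3 · A_4))) with cost 27135.

27135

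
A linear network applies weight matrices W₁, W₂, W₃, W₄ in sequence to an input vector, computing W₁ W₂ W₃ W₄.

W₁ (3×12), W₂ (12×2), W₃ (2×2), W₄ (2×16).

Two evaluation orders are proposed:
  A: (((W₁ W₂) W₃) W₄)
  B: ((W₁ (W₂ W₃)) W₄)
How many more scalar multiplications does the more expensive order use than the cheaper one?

Order A = (((W₁ W₂) W₃) W₄): (W₁ W₂): 3×12 by 12×2 → 3×2, cost 3·12·2 = 72; ((W₁ W₂) W₃): 3×2 by 2×2 → 3×2, cost 3·2·2 = 12; cumulative 84; (((W₁ W₂) W₃) W₄): 3×2 by 2×16 → 3×16, cost 3·2·16 = 96; cumulative 180. Total 180.
Order B = ((W₁ (W₂ W₃)) W₄): (W₂ W₃): 12×2 by 2×2 → 12×2, cost 12·2·2 = 48; (W₁ (W₂ W₃)): 3×12 by 12×2 → 3×2, cost 3·12·2 = 72; cumulative 120; ((W₁ (W₂ W₃)) W₄): 3×2 by 2×16 → 3×16, cost 3·2·16 = 96; cumulative 216. Total 216.
Difference: |180 − 216| = 36.

36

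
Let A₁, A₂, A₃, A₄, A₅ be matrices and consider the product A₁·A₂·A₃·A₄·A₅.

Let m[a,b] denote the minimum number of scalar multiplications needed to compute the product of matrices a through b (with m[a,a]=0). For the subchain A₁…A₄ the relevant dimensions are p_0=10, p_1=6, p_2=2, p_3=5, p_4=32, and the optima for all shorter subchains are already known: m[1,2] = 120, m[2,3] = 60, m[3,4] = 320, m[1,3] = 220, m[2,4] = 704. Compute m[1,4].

1080

m[1,4] = min over k∈[1,3] of m[1,k]+m[k+1,4]+p_{0}·p_k·p_{4}.
k=1: 0 + 704 + 10·6·32 = 2624; k=2: 120 + 320 + 10·2·32 = 1080; k=3: 220 + 0 + 10·5·32 = 1820.
Minimum: 1080 at k=2.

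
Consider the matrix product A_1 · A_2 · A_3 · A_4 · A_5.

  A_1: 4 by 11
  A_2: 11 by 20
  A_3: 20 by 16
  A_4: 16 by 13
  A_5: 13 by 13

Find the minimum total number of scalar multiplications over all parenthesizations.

3668

Adjacent pairs: A_1A_2 = 4·11·20 = 880; A_2A_3 = 11·20·16 = 3520; A_3A_4 = 20·16·13 = 4160; A_4A_5 = 16·13·13 = 2704.
Length 3: A_1..A_3: k=1: 0+3520+4·11·16=4224; k=2: 880+0+4·20·16=2160 → min 2160 | A_2..A_4: k=2: 0+4160+11·20·13=7020; k=3: 3520+0+11·16·13=5808 → min 5808 | A_3..A_5: k=3: 0+2704+20·16·13=6864; k=4: 4160+0+20·13·13=7540 → min 6864.
Length 4: A_1..A_4: k=1: 0+5808+4·11·13=6380; k=2: 880+4160+4·20·13=6080; k=3: 2160+0+4·16·13=2992 → min 2992 | A_2..A_5: k=2: 0+6864+11·20·13=9724; k=3: 3520+2704+11·16·13=8512; k=4: 5808+0+11·13·13=7667 → min 7667.
Length 5: A_1..A_5: k=1: 0+7667+4·11·13=8239; k=2: 880+6864+4·20·13=8784; k=3: 2160+2704+4·16·13=5696; k=4: 2992+0+4·13·13=3668 → min 3668.
Optimal order: ((((A_1 · A_2) · A_3) · A_4) · A_5) with cost 3668.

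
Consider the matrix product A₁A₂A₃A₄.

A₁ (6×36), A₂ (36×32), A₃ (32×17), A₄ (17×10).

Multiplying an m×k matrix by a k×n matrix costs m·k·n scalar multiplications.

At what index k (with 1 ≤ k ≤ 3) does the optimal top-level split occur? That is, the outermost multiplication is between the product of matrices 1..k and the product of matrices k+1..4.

Adjacent pairs: A₁A₂ = 6·36·32 = 6912; A₂A₃ = 36·32·17 = 19584; A₃A₄ = 32·17·10 = 5440.
Length 3: A₁..A₃: k=1: 0+19584+6·36·17=23256; k=2: 6912+0+6·32·17=10176 → min 10176 | A₂..A₄: k=2: 0+5440+36·32·10=16960; k=3: 19584+0+36·17·10=25704 → min 16960.
Top-level splits: k=1: (A₁..A₁)·(A₂..A₄) → 0+16960+6·36·10 = 19120; k=2: (A₁..A₂)·(A₃..A₄) → 6912+5440+6·32·10 = 14272; k=3: (A₁..A₃)·(A₄..A₄) → 10176+0+6·17·10 = 11196.
Best split is after A₃, i.e. k = 3.

3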